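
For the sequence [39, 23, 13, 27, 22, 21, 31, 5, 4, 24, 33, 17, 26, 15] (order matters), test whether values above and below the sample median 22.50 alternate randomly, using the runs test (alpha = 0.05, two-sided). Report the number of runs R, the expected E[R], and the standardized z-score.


Step 1: Compute median = 22.50; label A = above, B = below.
Labels in order: AABABBABBAABAB  (n_A = 7, n_B = 7)
Step 2: Count runs R = 10.
Step 3: Under H0 (random ordering), E[R] = 2*n_A*n_B/(n_A+n_B) + 1 = 2*7*7/14 + 1 = 8.0000.
        Var[R] = 2*n_A*n_B*(2*n_A*n_B - n_A - n_B) / ((n_A+n_B)^2 * (n_A+n_B-1)) = 8232/2548 = 3.2308.
        SD[R] = 1.7974.
Step 4: Continuity-corrected z = (R - 0.5 - E[R]) / SD[R] = (10 - 0.5 - 8.0000) / 1.7974 = 0.8345.
Step 5: Two-sided p-value via normal approximation = 2*(1 - Phi(|z|)) = 0.403986.
Step 6: alpha = 0.05. fail to reject H0.

R = 10, z = 0.8345, p = 0.403986, fail to reject H0.


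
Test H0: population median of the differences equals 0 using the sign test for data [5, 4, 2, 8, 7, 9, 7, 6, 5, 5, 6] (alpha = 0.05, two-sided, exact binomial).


Step 1: Discard zero differences. Original n = 11; n_eff = number of nonzero differences = 11.
Nonzero differences (with sign): +5, +4, +2, +8, +7, +9, +7, +6, +5, +5, +6
Step 2: Count signs: positive = 11, negative = 0.
Step 3: Under H0: P(positive) = 0.5, so the number of positives S ~ Bin(11, 0.5).
Step 4: Two-sided exact p-value = sum of Bin(11,0.5) probabilities at or below the observed probability = 0.000977.
Step 5: alpha = 0.05. reject H0.

n_eff = 11, pos = 11, neg = 0, p = 0.000977, reject H0.


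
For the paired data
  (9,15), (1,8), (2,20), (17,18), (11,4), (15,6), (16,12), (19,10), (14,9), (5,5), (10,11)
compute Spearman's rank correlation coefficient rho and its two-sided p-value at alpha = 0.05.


Step 1: Rank x and y separately (midranks; no ties here).
rank(x): 9->4, 1->1, 2->2, 17->10, 11->6, 15->8, 16->9, 19->11, 14->7, 5->3, 10->5
rank(y): 15->9, 8->4, 20->11, 18->10, 4->1, 6->3, 12->8, 10->6, 9->5, 5->2, 11->7
Step 2: d_i = R_x(i) - R_y(i); compute d_i^2.
  (4-9)^2=25, (1-4)^2=9, (2-11)^2=81, (10-10)^2=0, (6-1)^2=25, (8-3)^2=25, (9-8)^2=1, (11-6)^2=25, (7-5)^2=4, (3-2)^2=1, (5-7)^2=4
sum(d^2) = 200.
Step 3: rho = 1 - 6*200 / (11*(11^2 - 1)) = 1 - 1200/1320 = 0.090909.
Step 4: Under H0, t = rho * sqrt((n-2)/(1-rho^2)) = 0.2739 ~ t(9).
Step 5: Two-sided p-value from the t-distribution with 9 df = 0.790373.
Step 6: alpha = 0.05. fail to reject H0.

rho = 0.0909, p = 0.790373, fail to reject H0 at alpha = 0.05.


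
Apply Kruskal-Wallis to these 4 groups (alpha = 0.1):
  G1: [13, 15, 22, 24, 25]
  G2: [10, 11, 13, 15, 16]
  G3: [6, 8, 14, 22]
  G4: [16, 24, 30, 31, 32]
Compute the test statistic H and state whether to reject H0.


Step 1: Combine all N = 19 observations and assign midranks.
sorted (value, group, rank): (6,G3,1), (8,G3,2), (10,G2,3), (11,G2,4), (13,G1,5.5), (13,G2,5.5), (14,G3,7), (15,G1,8.5), (15,G2,8.5), (16,G2,10.5), (16,G4,10.5), (22,G1,12.5), (22,G3,12.5), (24,G1,14.5), (24,G4,14.5), (25,G1,16), (30,G4,17), (31,G4,18), (32,G4,19)
Step 2: Sum ranks within each group.
R_1 = 57 (n_1 = 5)
R_2 = 31.5 (n_2 = 5)
R_3 = 22.5 (n_3 = 4)
R_4 = 79 (n_4 = 5)
Step 3: H = 12/(N(N+1)) * sum(R_i^2/n_i) - 3(N+1)
     = 12/(19*20) * (57^2/5 + 31.5^2/5 + 22.5^2/4 + 79^2/5) - 3*20
     = 0.031579 * 2223.01 - 60
     = 10.200395.
Step 4: Ties present; correction factor C = 1 - 30/(19^3 - 19) = 0.995614. Corrected H = 10.200395 / 0.995614 = 10.245330.
Step 5: Under H0, H ~ chi^2(3); p-value = 0.016592.
Step 6: alpha = 0.1. reject H0.

H = 10.2453, df = 3, p = 0.016592, reject H0.


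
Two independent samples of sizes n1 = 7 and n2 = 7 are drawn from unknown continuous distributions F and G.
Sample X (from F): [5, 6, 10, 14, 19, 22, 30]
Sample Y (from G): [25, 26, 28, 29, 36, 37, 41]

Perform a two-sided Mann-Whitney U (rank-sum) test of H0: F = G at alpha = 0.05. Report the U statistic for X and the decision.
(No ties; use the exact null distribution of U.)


Step 1: Combine and sort all 14 observations; assign midranks.
sorted (value, group): (5,X), (6,X), (10,X), (14,X), (19,X), (22,X), (25,Y), (26,Y), (28,Y), (29,Y), (30,X), (36,Y), (37,Y), (41,Y)
ranks: 5->1, 6->2, 10->3, 14->4, 19->5, 22->6, 25->7, 26->8, 28->9, 29->10, 30->11, 36->12, 37->13, 41->14
Step 2: Rank sum for X: R1 = 1 + 2 + 3 + 4 + 5 + 6 + 11 = 32.
Step 3: U_X = R1 - n1(n1+1)/2 = 32 - 7*8/2 = 32 - 28 = 4.
       U_Y = n1*n2 - U_X = 49 - 4 = 45.
Step 4: No ties, so the exact null distribution of U (based on enumerating the C(14,7) = 3432 equally likely rank assignments) gives the two-sided p-value.
Step 5: p-value = 0.006993; compare to alpha = 0.05. reject H0.

U_X = 4, p = 0.006993, reject H0 at alpha = 0.05.


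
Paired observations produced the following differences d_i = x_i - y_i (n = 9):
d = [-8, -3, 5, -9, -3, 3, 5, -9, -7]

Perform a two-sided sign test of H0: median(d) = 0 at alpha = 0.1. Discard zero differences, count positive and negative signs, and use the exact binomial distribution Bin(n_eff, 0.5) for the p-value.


Step 1: Discard zero differences. Original n = 9; n_eff = number of nonzero differences = 9.
Nonzero differences (with sign): -8, -3, +5, -9, -3, +3, +5, -9, -7
Step 2: Count signs: positive = 3, negative = 6.
Step 3: Under H0: P(positive) = 0.5, so the number of positives S ~ Bin(9, 0.5).
Step 4: Two-sided exact p-value = sum of Bin(9,0.5) probabilities at or below the observed probability = 0.507812.
Step 5: alpha = 0.1. fail to reject H0.

n_eff = 9, pos = 3, neg = 6, p = 0.507812, fail to reject H0.


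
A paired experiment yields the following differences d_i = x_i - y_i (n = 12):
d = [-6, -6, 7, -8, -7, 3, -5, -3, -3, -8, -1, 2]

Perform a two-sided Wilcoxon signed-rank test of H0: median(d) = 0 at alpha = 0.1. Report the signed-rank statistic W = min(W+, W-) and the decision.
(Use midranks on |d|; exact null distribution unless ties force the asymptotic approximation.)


Step 1: Drop any zero differences (none here) and take |d_i|.
|d| = [6, 6, 7, 8, 7, 3, 5, 3, 3, 8, 1, 2]
Step 2: Midrank |d_i| (ties get averaged ranks).
ranks: |6|->7.5, |6|->7.5, |7|->9.5, |8|->11.5, |7|->9.5, |3|->4, |5|->6, |3|->4, |3|->4, |8|->11.5, |1|->1, |2|->2
Step 3: Attach original signs; sum ranks with positive sign and with negative sign.
W+ = 9.5 + 4 + 2 = 15.5
W- = 7.5 + 7.5 + 11.5 + 9.5 + 6 + 4 + 4 + 11.5 + 1 = 62.5
(Check: W+ + W- = 78 should equal n(n+1)/2 = 78.)
Step 4: Test statistic W = min(W+, W-) = 15.5.
Step 5: Ties in |d|, so use the tie-corrected normal approximation.
        E[W] = n(n+1)/4 = 12*13/4 = 39.
        Tie groups: |d|=3 (t=3), |d|=6 (t=2), |d|=7 (t=2), |d|=8 (t=2); sum(t^3 - t) = 42.
        Var[W] = n(n+1)(2n+1)/24 - sum(t^3-t)/48 = 3900/24 - 42/48 = 161.625.
        z = (W - E[W]) / sqrt(Var[W]) = (15.5 - 39) / 12.7132 = -1.8485.
        Two-sided p = 2*Phi(z) = 0.064534.
Step 6: alpha = 0.1. reject H0.

W+ = 15.5, W- = 62.5, W = min = 15.5, p = 0.064534, reject H0.


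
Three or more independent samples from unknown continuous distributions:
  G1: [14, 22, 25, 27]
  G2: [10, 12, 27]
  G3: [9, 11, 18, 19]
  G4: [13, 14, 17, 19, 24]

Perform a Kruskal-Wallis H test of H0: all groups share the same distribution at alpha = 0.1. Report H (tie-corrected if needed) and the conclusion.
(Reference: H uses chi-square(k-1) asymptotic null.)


Step 1: Combine all N = 16 observations and assign midranks.
sorted (value, group, rank): (9,G3,1), (10,G2,2), (11,G3,3), (12,G2,4), (13,G4,5), (14,G1,6.5), (14,G4,6.5), (17,G4,8), (18,G3,9), (19,G3,10.5), (19,G4,10.5), (22,G1,12), (24,G4,13), (25,G1,14), (27,G1,15.5), (27,G2,15.5)
Step 2: Sum ranks within each group.
R_1 = 48 (n_1 = 4)
R_2 = 21.5 (n_2 = 3)
R_3 = 23.5 (n_3 = 4)
R_4 = 43 (n_4 = 5)
Step 3: H = 12/(N(N+1)) * sum(R_i^2/n_i) - 3(N+1)
     = 12/(16*17) * (48^2/4 + 21.5^2/3 + 23.5^2/4 + 43^2/5) - 3*17
     = 0.044118 * 1237.95 - 51
     = 3.615257.
Step 4: Ties present; correction factor C = 1 - 18/(16^3 - 16) = 0.995588. Corrected H = 3.615257 / 0.995588 = 3.631278.
Step 5: Under H0, H ~ chi^2(3); p-value = 0.304131.
Step 6: alpha = 0.1. fail to reject H0.

H = 3.6313, df = 3, p = 0.304131, fail to reject H0.


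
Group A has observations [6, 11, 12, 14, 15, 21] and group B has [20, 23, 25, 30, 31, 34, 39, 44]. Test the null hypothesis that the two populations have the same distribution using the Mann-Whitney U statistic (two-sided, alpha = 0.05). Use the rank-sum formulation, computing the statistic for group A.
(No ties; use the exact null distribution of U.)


Step 1: Combine and sort all 14 observations; assign midranks.
sorted (value, group): (6,X), (11,X), (12,X), (14,X), (15,X), (20,Y), (21,X), (23,Y), (25,Y), (30,Y), (31,Y), (34,Y), (39,Y), (44,Y)
ranks: 6->1, 11->2, 12->3, 14->4, 15->5, 20->6, 21->7, 23->8, 25->9, 30->10, 31->11, 34->12, 39->13, 44->14
Step 2: Rank sum for X: R1 = 1 + 2 + 3 + 4 + 5 + 7 = 22.
Step 3: U_X = R1 - n1(n1+1)/2 = 22 - 6*7/2 = 22 - 21 = 1.
       U_Y = n1*n2 - U_X = 48 - 1 = 47.
Step 4: No ties, so the exact null distribution of U (based on enumerating the C(14,6) = 3003 equally likely rank assignments) gives the two-sided p-value.
Step 5: p-value = 0.001332; compare to alpha = 0.05. reject H0.

U_X = 1, p = 0.001332, reject H0 at alpha = 0.05.


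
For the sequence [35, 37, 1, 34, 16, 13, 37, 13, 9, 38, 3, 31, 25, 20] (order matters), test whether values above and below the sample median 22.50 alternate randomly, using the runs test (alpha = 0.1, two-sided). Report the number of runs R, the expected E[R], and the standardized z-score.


Step 1: Compute median = 22.50; label A = above, B = below.
Labels in order: AABABBABBABAAB  (n_A = 7, n_B = 7)
Step 2: Count runs R = 10.
Step 3: Under H0 (random ordering), E[R] = 2*n_A*n_B/(n_A+n_B) + 1 = 2*7*7/14 + 1 = 8.0000.
        Var[R] = 2*n_A*n_B*(2*n_A*n_B - n_A - n_B) / ((n_A+n_B)^2 * (n_A+n_B-1)) = 8232/2548 = 3.2308.
        SD[R] = 1.7974.
Step 4: Continuity-corrected z = (R - 0.5 - E[R]) / SD[R] = (10 - 0.5 - 8.0000) / 1.7974 = 0.8345.
Step 5: Two-sided p-value via normal approximation = 2*(1 - Phi(|z|)) = 0.403986.
Step 6: alpha = 0.1. fail to reject H0.

R = 10, z = 0.8345, p = 0.403986, fail to reject H0.


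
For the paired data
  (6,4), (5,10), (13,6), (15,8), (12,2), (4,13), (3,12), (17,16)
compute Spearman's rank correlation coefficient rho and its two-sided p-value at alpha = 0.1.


Step 1: Rank x and y separately (midranks; no ties here).
rank(x): 6->4, 5->3, 13->6, 15->7, 12->5, 4->2, 3->1, 17->8
rank(y): 4->2, 10->5, 6->3, 8->4, 2->1, 13->7, 12->6, 16->8
Step 2: d_i = R_x(i) - R_y(i); compute d_i^2.
  (4-2)^2=4, (3-5)^2=4, (6-3)^2=9, (7-4)^2=9, (5-1)^2=16, (2-7)^2=25, (1-6)^2=25, (8-8)^2=0
sum(d^2) = 92.
Step 3: rho = 1 - 6*92 / (8*(8^2 - 1)) = 1 - 552/504 = -0.095238.
Step 4: Under H0, t = rho * sqrt((n-2)/(1-rho^2)) = -0.2343 ~ t(6).
Step 5: Two-sided p-value from the t-distribution with 6 df = 0.822505.
Step 6: alpha = 0.1. fail to reject H0.

rho = -0.0952, p = 0.822505, fail to reject H0 at alpha = 0.1.


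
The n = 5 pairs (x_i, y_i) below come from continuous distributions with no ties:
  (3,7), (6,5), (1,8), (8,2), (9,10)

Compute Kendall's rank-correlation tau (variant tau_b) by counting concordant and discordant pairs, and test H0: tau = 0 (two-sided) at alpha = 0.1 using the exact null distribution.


Step 1: Enumerate the 10 unordered pairs (i,j) with i<j and classify each by sign(x_j-x_i) * sign(y_j-y_i).
  (1,2):dx=+3,dy=-2->D; (1,3):dx=-2,dy=+1->D; (1,4):dx=+5,dy=-5->D; (1,5):dx=+6,dy=+3->C
  (2,3):dx=-5,dy=+3->D; (2,4):dx=+2,dy=-3->D; (2,5):dx=+3,dy=+5->C; (3,4):dx=+7,dy=-6->D
  (3,5):dx=+8,dy=+2->C; (4,5):dx=+1,dy=+8->C
Step 2: C = 4, D = 6, total pairs = 10.
Step 3: tau = (C - D)/(n(n-1)/2) = (4 - 6)/10 = -0.200000.
Step 4: Exact two-sided p-value (enumerate n! = 120 permutations of y under H0): p = 0.816667.
Step 5: alpha = 0.1. fail to reject H0.

tau_b = -0.2000 (C=4, D=6), p = 0.816667, fail to reject H0.


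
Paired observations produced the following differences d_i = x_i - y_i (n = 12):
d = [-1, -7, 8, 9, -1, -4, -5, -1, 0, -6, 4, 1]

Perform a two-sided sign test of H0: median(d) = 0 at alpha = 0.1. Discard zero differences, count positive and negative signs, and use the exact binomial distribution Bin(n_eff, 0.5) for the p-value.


Step 1: Discard zero differences. Original n = 12; n_eff = number of nonzero differences = 11.
Nonzero differences (with sign): -1, -7, +8, +9, -1, -4, -5, -1, -6, +4, +1
Step 2: Count signs: positive = 4, negative = 7.
Step 3: Under H0: P(positive) = 0.5, so the number of positives S ~ Bin(11, 0.5).
Step 4: Two-sided exact p-value = sum of Bin(11,0.5) probabilities at or below the observed probability = 0.548828.
Step 5: alpha = 0.1. fail to reject H0.

n_eff = 11, pos = 4, neg = 7, p = 0.548828, fail to reject H0.


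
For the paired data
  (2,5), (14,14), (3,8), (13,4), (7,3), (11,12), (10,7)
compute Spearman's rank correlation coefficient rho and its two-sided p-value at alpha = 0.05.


Step 1: Rank x and y separately (midranks; no ties here).
rank(x): 2->1, 14->7, 3->2, 13->6, 7->3, 11->5, 10->4
rank(y): 5->3, 14->7, 8->5, 4->2, 3->1, 12->6, 7->4
Step 2: d_i = R_x(i) - R_y(i); compute d_i^2.
  (1-3)^2=4, (7-7)^2=0, (2-5)^2=9, (6-2)^2=16, (3-1)^2=4, (5-6)^2=1, (4-4)^2=0
sum(d^2) = 34.
Step 3: rho = 1 - 6*34 / (7*(7^2 - 1)) = 1 - 204/336 = 0.392857.
Step 4: Under H0, t = rho * sqrt((n-2)/(1-rho^2)) = 0.9553 ~ t(5).
Step 5: Two-sided p-value from the t-distribution with 5 df = 0.383317.
Step 6: alpha = 0.05. fail to reject H0.

rho = 0.3929, p = 0.383317, fail to reject H0 at alpha = 0.05.


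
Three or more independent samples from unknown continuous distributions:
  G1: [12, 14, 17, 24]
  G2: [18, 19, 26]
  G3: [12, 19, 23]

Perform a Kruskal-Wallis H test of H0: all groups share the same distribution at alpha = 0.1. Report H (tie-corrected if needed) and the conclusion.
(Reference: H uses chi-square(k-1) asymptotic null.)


Step 1: Combine all N = 10 observations and assign midranks.
sorted (value, group, rank): (12,G1,1.5), (12,G3,1.5), (14,G1,3), (17,G1,4), (18,G2,5), (19,G2,6.5), (19,G3,6.5), (23,G3,8), (24,G1,9), (26,G2,10)
Step 2: Sum ranks within each group.
R_1 = 17.5 (n_1 = 4)
R_2 = 21.5 (n_2 = 3)
R_3 = 16 (n_3 = 3)
Step 3: H = 12/(N(N+1)) * sum(R_i^2/n_i) - 3(N+1)
     = 12/(10*11) * (17.5^2/4 + 21.5^2/3 + 16^2/3) - 3*11
     = 0.109091 * 315.979 - 33
     = 1.470455.
Step 4: Ties present; correction factor C = 1 - 12/(10^3 - 10) = 0.987879. Corrected H = 1.470455 / 0.987879 = 1.488497.
Step 5: Under H0, H ~ chi^2(2); p-value = 0.475091.
Step 6: alpha = 0.1. fail to reject H0.

H = 1.4885, df = 2, p = 0.475091, fail to reject H0.


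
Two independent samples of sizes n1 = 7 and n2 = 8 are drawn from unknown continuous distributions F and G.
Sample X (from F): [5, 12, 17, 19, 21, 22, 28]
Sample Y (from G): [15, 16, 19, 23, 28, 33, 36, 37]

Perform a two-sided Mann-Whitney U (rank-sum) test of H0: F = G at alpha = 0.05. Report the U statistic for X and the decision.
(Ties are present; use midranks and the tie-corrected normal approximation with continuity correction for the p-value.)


Step 1: Combine and sort all 15 observations; assign midranks.
sorted (value, group): (5,X), (12,X), (15,Y), (16,Y), (17,X), (19,X), (19,Y), (21,X), (22,X), (23,Y), (28,X), (28,Y), (33,Y), (36,Y), (37,Y)
ranks: 5->1, 12->2, 15->3, 16->4, 17->5, 19->6.5, 19->6.5, 21->8, 22->9, 23->10, 28->11.5, 28->11.5, 33->13, 36->14, 37->15
Step 2: Rank sum for X: R1 = 1 + 2 + 5 + 6.5 + 8 + 9 + 11.5 = 43.
Step 3: U_X = R1 - n1(n1+1)/2 = 43 - 7*8/2 = 43 - 28 = 15.
       U_Y = n1*n2 - U_X = 56 - 15 = 41.
Step 4: Ties are present, so use the tie-corrected normal approximation (with continuity correction) for the p-value.
Step 5: p-value = 0.147286; compare to alpha = 0.05. fail to reject H0.

U_X = 15, p = 0.147286, fail to reject H0 at alpha = 0.05.


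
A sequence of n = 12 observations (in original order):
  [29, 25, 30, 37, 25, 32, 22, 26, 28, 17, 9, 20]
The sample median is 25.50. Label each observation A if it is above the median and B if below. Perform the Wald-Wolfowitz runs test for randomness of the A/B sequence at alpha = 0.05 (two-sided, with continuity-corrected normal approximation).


Step 1: Compute median = 25.50; label A = above, B = below.
Labels in order: ABAABABAABBB  (n_A = 6, n_B = 6)
Step 2: Count runs R = 8.
Step 3: Under H0 (random ordering), E[R] = 2*n_A*n_B/(n_A+n_B) + 1 = 2*6*6/12 + 1 = 7.0000.
        Var[R] = 2*n_A*n_B*(2*n_A*n_B - n_A - n_B) / ((n_A+n_B)^2 * (n_A+n_B-1)) = 4320/1584 = 2.7273.
        SD[R] = 1.6514.
Step 4: Continuity-corrected z = (R - 0.5 - E[R]) / SD[R] = (8 - 0.5 - 7.0000) / 1.6514 = 0.3028.
Step 5: Two-sided p-value via normal approximation = 2*(1 - Phi(|z|)) = 0.762069.
Step 6: alpha = 0.05. fail to reject H0.

R = 8, z = 0.3028, p = 0.762069, fail to reject H0.


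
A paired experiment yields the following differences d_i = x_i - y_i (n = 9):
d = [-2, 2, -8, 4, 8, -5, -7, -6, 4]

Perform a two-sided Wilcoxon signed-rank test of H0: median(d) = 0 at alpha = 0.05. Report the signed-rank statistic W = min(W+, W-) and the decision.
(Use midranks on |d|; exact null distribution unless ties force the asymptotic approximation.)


Step 1: Drop any zero differences (none here) and take |d_i|.
|d| = [2, 2, 8, 4, 8, 5, 7, 6, 4]
Step 2: Midrank |d_i| (ties get averaged ranks).
ranks: |2|->1.5, |2|->1.5, |8|->8.5, |4|->3.5, |8|->8.5, |5|->5, |7|->7, |6|->6, |4|->3.5
Step 3: Attach original signs; sum ranks with positive sign and with negative sign.
W+ = 1.5 + 3.5 + 8.5 + 3.5 = 17
W- = 1.5 + 8.5 + 5 + 7 + 6 = 28
(Check: W+ + W- = 45 should equal n(n+1)/2 = 45.)
Step 4: Test statistic W = min(W+, W-) = 17.
Step 5: Ties in |d|, so use the tie-corrected normal approximation.
        E[W] = n(n+1)/4 = 9*10/4 = 22.5.
        Tie groups: |d|=2 (t=2), |d|=4 (t=2), |d|=8 (t=2); sum(t^3 - t) = 18.
        Var[W] = n(n+1)(2n+1)/24 - sum(t^3-t)/48 = 1710/24 - 18/48 = 70.875.
        z = (W - E[W]) / sqrt(Var[W]) = (17 - 22.5) / 8.4187 = -0.6533.
        Two-sided p = 2*Phi(z) = 0.513560.
Step 6: alpha = 0.05. fail to reject H0.

W+ = 17, W- = 28, W = min = 17, p = 0.513560, fail to reject H0.


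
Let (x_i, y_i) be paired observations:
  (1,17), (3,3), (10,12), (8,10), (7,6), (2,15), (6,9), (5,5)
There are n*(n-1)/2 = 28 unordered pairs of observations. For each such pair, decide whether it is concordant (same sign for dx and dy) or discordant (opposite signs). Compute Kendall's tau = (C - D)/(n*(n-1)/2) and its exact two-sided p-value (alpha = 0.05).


Step 1: Enumerate the 28 unordered pairs (i,j) with i<j and classify each by sign(x_j-x_i) * sign(y_j-y_i).
  (1,2):dx=+2,dy=-14->D; (1,3):dx=+9,dy=-5->D; (1,4):dx=+7,dy=-7->D; (1,5):dx=+6,dy=-11->D
  (1,6):dx=+1,dy=-2->D; (1,7):dx=+5,dy=-8->D; (1,8):dx=+4,dy=-12->D; (2,3):dx=+7,dy=+9->C
  (2,4):dx=+5,dy=+7->C; (2,5):dx=+4,dy=+3->C; (2,6):dx=-1,dy=+12->D; (2,7):dx=+3,dy=+6->C
  (2,8):dx=+2,dy=+2->C; (3,4):dx=-2,dy=-2->C; (3,5):dx=-3,dy=-6->C; (3,6):dx=-8,dy=+3->D
  (3,7):dx=-4,dy=-3->C; (3,8):dx=-5,dy=-7->C; (4,5):dx=-1,dy=-4->C; (4,6):dx=-6,dy=+5->D
  (4,7):dx=-2,dy=-1->C; (4,8):dx=-3,dy=-5->C; (5,6):dx=-5,dy=+9->D; (5,7):dx=-1,dy=+3->D
  (5,8):dx=-2,dy=-1->C; (6,7):dx=+4,dy=-6->D; (6,8):dx=+3,dy=-10->D; (7,8):dx=-1,dy=-4->C
Step 2: C = 14, D = 14, total pairs = 28.
Step 3: tau = (C - D)/(n(n-1)/2) = (14 - 14)/28 = 0.000000.
Step 4: Exact two-sided p-value (enumerate n! = 40320 permutations of y under H0): p = 1.000000.
Step 5: alpha = 0.05. fail to reject H0.

tau_b = 0.0000 (C=14, D=14), p = 1.000000, fail to reject H0.


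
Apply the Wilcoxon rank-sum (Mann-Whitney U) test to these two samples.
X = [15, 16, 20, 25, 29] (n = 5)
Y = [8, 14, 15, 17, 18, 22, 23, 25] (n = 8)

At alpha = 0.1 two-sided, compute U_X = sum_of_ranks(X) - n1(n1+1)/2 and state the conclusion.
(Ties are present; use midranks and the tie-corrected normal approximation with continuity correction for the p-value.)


Step 1: Combine and sort all 13 observations; assign midranks.
sorted (value, group): (8,Y), (14,Y), (15,X), (15,Y), (16,X), (17,Y), (18,Y), (20,X), (22,Y), (23,Y), (25,X), (25,Y), (29,X)
ranks: 8->1, 14->2, 15->3.5, 15->3.5, 16->5, 17->6, 18->7, 20->8, 22->9, 23->10, 25->11.5, 25->11.5, 29->13
Step 2: Rank sum for X: R1 = 3.5 + 5 + 8 + 11.5 + 13 = 41.
Step 3: U_X = R1 - n1(n1+1)/2 = 41 - 5*6/2 = 41 - 15 = 26.
       U_Y = n1*n2 - U_X = 40 - 26 = 14.
Step 4: Ties are present, so use the tie-corrected normal approximation (with continuity correction) for the p-value.
Step 5: p-value = 0.419471; compare to alpha = 0.1. fail to reject H0.

U_X = 26, p = 0.419471, fail to reject H0 at alpha = 0.1.


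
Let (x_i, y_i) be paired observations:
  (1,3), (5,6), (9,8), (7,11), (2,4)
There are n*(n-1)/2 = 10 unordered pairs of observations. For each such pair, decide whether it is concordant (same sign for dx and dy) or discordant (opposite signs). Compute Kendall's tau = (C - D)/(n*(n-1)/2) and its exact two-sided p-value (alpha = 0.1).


Step 1: Enumerate the 10 unordered pairs (i,j) with i<j and classify each by sign(x_j-x_i) * sign(y_j-y_i).
  (1,2):dx=+4,dy=+3->C; (1,3):dx=+8,dy=+5->C; (1,4):dx=+6,dy=+8->C; (1,5):dx=+1,dy=+1->C
  (2,3):dx=+4,dy=+2->C; (2,4):dx=+2,dy=+5->C; (2,5):dx=-3,dy=-2->C; (3,4):dx=-2,dy=+3->D
  (3,5):dx=-7,dy=-4->C; (4,5):dx=-5,dy=-7->C
Step 2: C = 9, D = 1, total pairs = 10.
Step 3: tau = (C - D)/(n(n-1)/2) = (9 - 1)/10 = 0.800000.
Step 4: Exact two-sided p-value (enumerate n! = 120 permutations of y under H0): p = 0.083333.
Step 5: alpha = 0.1. reject H0.

tau_b = 0.8000 (C=9, D=1), p = 0.083333, reject H0.


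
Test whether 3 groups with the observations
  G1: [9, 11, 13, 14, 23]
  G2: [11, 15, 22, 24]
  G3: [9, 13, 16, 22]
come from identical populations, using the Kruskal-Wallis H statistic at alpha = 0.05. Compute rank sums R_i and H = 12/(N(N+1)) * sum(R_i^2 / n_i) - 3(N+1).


Step 1: Combine all N = 13 observations and assign midranks.
sorted (value, group, rank): (9,G1,1.5), (9,G3,1.5), (11,G1,3.5), (11,G2,3.5), (13,G1,5.5), (13,G3,5.5), (14,G1,7), (15,G2,8), (16,G3,9), (22,G2,10.5), (22,G3,10.5), (23,G1,12), (24,G2,13)
Step 2: Sum ranks within each group.
R_1 = 29.5 (n_1 = 5)
R_2 = 35 (n_2 = 4)
R_3 = 26.5 (n_3 = 4)
Step 3: H = 12/(N(N+1)) * sum(R_i^2/n_i) - 3(N+1)
     = 12/(13*14) * (29.5^2/5 + 35^2/4 + 26.5^2/4) - 3*14
     = 0.065934 * 655.862 - 42
     = 1.243681.
Step 4: Ties present; correction factor C = 1 - 24/(13^3 - 13) = 0.989011. Corrected H = 1.243681 / 0.989011 = 1.257500.
Step 5: Under H0, H ~ chi^2(2); p-value = 0.533258.
Step 6: alpha = 0.05. fail to reject H0.

H = 1.2575, df = 2, p = 0.533258, fail to reject H0.


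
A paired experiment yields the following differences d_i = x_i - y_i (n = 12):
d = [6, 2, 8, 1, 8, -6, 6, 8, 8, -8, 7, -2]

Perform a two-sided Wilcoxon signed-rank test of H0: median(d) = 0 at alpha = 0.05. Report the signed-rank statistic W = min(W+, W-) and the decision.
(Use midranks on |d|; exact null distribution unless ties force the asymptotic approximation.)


Step 1: Drop any zero differences (none here) and take |d_i|.
|d| = [6, 2, 8, 1, 8, 6, 6, 8, 8, 8, 7, 2]
Step 2: Midrank |d_i| (ties get averaged ranks).
ranks: |6|->5, |2|->2.5, |8|->10, |1|->1, |8|->10, |6|->5, |6|->5, |8|->10, |8|->10, |8|->10, |7|->7, |2|->2.5
Step 3: Attach original signs; sum ranks with positive sign and with negative sign.
W+ = 5 + 2.5 + 10 + 1 + 10 + 5 + 10 + 10 + 7 = 60.5
W- = 5 + 10 + 2.5 = 17.5
(Check: W+ + W- = 78 should equal n(n+1)/2 = 78.)
Step 4: Test statistic W = min(W+, W-) = 17.5.
Step 5: Ties in |d|, so use the tie-corrected normal approximation.
        E[W] = n(n+1)/4 = 12*13/4 = 39.
        Tie groups: |d|=2 (t=2), |d|=6 (t=3), |d|=8 (t=5); sum(t^3 - t) = 150.
        Var[W] = n(n+1)(2n+1)/24 - sum(t^3-t)/48 = 3900/24 - 150/48 = 159.375.
        z = (W - E[W]) / sqrt(Var[W]) = (17.5 - 39) / 12.6244 = -1.7031.
        Two-sided p = 2*Phi(z) = 0.088558.
Step 6: alpha = 0.05. fail to reject H0.

W+ = 60.5, W- = 17.5, W = min = 17.5, p = 0.088558, fail to reject H0.


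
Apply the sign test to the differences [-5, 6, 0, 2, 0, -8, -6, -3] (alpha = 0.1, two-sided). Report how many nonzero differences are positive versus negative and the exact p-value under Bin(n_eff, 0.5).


Step 1: Discard zero differences. Original n = 8; n_eff = number of nonzero differences = 6.
Nonzero differences (with sign): -5, +6, +2, -8, -6, -3
Step 2: Count signs: positive = 2, negative = 4.
Step 3: Under H0: P(positive) = 0.5, so the number of positives S ~ Bin(6, 0.5).
Step 4: Two-sided exact p-value = sum of Bin(6,0.5) probabilities at or below the observed probability = 0.687500.
Step 5: alpha = 0.1. fail to reject H0.

n_eff = 6, pos = 2, neg = 4, p = 0.687500, fail to reject H0.


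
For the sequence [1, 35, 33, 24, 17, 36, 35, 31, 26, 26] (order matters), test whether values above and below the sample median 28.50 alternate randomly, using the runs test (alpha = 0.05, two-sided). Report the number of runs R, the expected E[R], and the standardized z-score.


Step 1: Compute median = 28.50; label A = above, B = below.
Labels in order: BAABBAAABB  (n_A = 5, n_B = 5)
Step 2: Count runs R = 5.
Step 3: Under H0 (random ordering), E[R] = 2*n_A*n_B/(n_A+n_B) + 1 = 2*5*5/10 + 1 = 6.0000.
        Var[R] = 2*n_A*n_B*(2*n_A*n_B - n_A - n_B) / ((n_A+n_B)^2 * (n_A+n_B-1)) = 2000/900 = 2.2222.
        SD[R] = 1.4907.
Step 4: Continuity-corrected z = (R + 0.5 - E[R]) / SD[R] = (5 + 0.5 - 6.0000) / 1.4907 = -0.3354.
Step 5: Two-sided p-value via normal approximation = 2*(1 - Phi(|z|)) = 0.737316.
Step 6: alpha = 0.05. fail to reject H0.

R = 5, z = -0.3354, p = 0.737316, fail to reject H0.


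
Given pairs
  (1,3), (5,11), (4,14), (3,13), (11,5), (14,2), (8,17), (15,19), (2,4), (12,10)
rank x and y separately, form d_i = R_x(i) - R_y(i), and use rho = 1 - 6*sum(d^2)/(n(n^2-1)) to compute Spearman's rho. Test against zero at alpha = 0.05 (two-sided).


Step 1: Rank x and y separately (midranks; no ties here).
rank(x): 1->1, 5->5, 4->4, 3->3, 11->7, 14->9, 8->6, 15->10, 2->2, 12->8
rank(y): 3->2, 11->6, 14->8, 13->7, 5->4, 2->1, 17->9, 19->10, 4->3, 10->5
Step 2: d_i = R_x(i) - R_y(i); compute d_i^2.
  (1-2)^2=1, (5-6)^2=1, (4-8)^2=16, (3-7)^2=16, (7-4)^2=9, (9-1)^2=64, (6-9)^2=9, (10-10)^2=0, (2-3)^2=1, (8-5)^2=9
sum(d^2) = 126.
Step 3: rho = 1 - 6*126 / (10*(10^2 - 1)) = 1 - 756/990 = 0.236364.
Step 4: Under H0, t = rho * sqrt((n-2)/(1-rho^2)) = 0.6880 ~ t(8).
Step 5: Two-sided p-value from the t-distribution with 8 df = 0.510885.
Step 6: alpha = 0.05. fail to reject H0.

rho = 0.2364, p = 0.510885, fail to reject H0 at alpha = 0.05.


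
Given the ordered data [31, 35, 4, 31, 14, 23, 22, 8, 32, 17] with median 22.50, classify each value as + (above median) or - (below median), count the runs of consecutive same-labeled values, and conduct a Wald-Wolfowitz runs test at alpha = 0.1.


Step 1: Compute median = 22.50; label A = above, B = below.
Labels in order: AABABABBAB  (n_A = 5, n_B = 5)
Step 2: Count runs R = 8.
Step 3: Under H0 (random ordering), E[R] = 2*n_A*n_B/(n_A+n_B) + 1 = 2*5*5/10 + 1 = 6.0000.
        Var[R] = 2*n_A*n_B*(2*n_A*n_B - n_A - n_B) / ((n_A+n_B)^2 * (n_A+n_B-1)) = 2000/900 = 2.2222.
        SD[R] = 1.4907.
Step 4: Continuity-corrected z = (R - 0.5 - E[R]) / SD[R] = (8 - 0.5 - 6.0000) / 1.4907 = 1.0062.
Step 5: Two-sided p-value via normal approximation = 2*(1 - Phi(|z|)) = 0.314305.
Step 6: alpha = 0.1. fail to reject H0.

R = 8, z = 1.0062, p = 0.314305, fail to reject H0.


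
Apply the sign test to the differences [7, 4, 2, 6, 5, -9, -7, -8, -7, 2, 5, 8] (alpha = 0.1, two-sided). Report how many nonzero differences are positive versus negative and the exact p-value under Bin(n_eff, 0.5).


Step 1: Discard zero differences. Original n = 12; n_eff = number of nonzero differences = 12.
Nonzero differences (with sign): +7, +4, +2, +6, +5, -9, -7, -8, -7, +2, +5, +8
Step 2: Count signs: positive = 8, negative = 4.
Step 3: Under H0: P(positive) = 0.5, so the number of positives S ~ Bin(12, 0.5).
Step 4: Two-sided exact p-value = sum of Bin(12,0.5) probabilities at or below the observed probability = 0.387695.
Step 5: alpha = 0.1. fail to reject H0.

n_eff = 12, pos = 8, neg = 4, p = 0.387695, fail to reject H0.


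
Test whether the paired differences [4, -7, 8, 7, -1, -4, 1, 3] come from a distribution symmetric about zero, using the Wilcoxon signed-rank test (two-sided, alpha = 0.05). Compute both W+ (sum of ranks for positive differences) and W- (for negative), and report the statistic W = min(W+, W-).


Step 1: Drop any zero differences (none here) and take |d_i|.
|d| = [4, 7, 8, 7, 1, 4, 1, 3]
Step 2: Midrank |d_i| (ties get averaged ranks).
ranks: |4|->4.5, |7|->6.5, |8|->8, |7|->6.5, |1|->1.5, |4|->4.5, |1|->1.5, |3|->3
Step 3: Attach original signs; sum ranks with positive sign and with negative sign.
W+ = 4.5 + 8 + 6.5 + 1.5 + 3 = 23.5
W- = 6.5 + 1.5 + 4.5 = 12.5
(Check: W+ + W- = 36 should equal n(n+1)/2 = 36.)
Step 4: Test statistic W = min(W+, W-) = 12.5.
Step 5: Ties in |d|, so use the tie-corrected normal approximation.
        E[W] = n(n+1)/4 = 8*9/4 = 18.
        Tie groups: |d|=1 (t=2), |d|=4 (t=2), |d|=7 (t=2); sum(t^3 - t) = 18.
        Var[W] = n(n+1)(2n+1)/24 - sum(t^3-t)/48 = 1224/24 - 18/48 = 50.625.
        z = (W - E[W]) / sqrt(Var[W]) = (12.5 - 18) / 7.1151 = -0.7730.
        Two-sided p = 2*Phi(z) = 0.439522.
Step 6: alpha = 0.05. fail to reject H0.

W+ = 23.5, W- = 12.5, W = min = 12.5, p = 0.439522, fail to reject H0.


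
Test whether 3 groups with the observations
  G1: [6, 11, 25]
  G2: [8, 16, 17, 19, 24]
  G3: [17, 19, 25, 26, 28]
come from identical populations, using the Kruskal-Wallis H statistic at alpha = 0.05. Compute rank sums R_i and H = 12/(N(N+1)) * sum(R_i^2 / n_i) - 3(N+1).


Step 1: Combine all N = 13 observations and assign midranks.
sorted (value, group, rank): (6,G1,1), (8,G2,2), (11,G1,3), (16,G2,4), (17,G2,5.5), (17,G3,5.5), (19,G2,7.5), (19,G3,7.5), (24,G2,9), (25,G1,10.5), (25,G3,10.5), (26,G3,12), (28,G3,13)
Step 2: Sum ranks within each group.
R_1 = 14.5 (n_1 = 3)
R_2 = 28 (n_2 = 5)
R_3 = 48.5 (n_3 = 5)
Step 3: H = 12/(N(N+1)) * sum(R_i^2/n_i) - 3(N+1)
     = 12/(13*14) * (14.5^2/3 + 28^2/5 + 48.5^2/5) - 3*14
     = 0.065934 * 697.333 - 42
     = 3.978022.
Step 4: Ties present; correction factor C = 1 - 18/(13^3 - 13) = 0.991758. Corrected H = 3.978022 / 0.991758 = 4.011080.
Step 5: Under H0, H ~ chi^2(2); p-value = 0.134588.
Step 6: alpha = 0.05. fail to reject H0.

H = 4.0111, df = 2, p = 0.134588, fail to reject H0.


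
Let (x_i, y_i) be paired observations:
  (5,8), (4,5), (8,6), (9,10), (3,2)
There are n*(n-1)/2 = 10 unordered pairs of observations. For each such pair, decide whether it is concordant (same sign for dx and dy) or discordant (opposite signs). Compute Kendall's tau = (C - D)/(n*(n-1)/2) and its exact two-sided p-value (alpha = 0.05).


Step 1: Enumerate the 10 unordered pairs (i,j) with i<j and classify each by sign(x_j-x_i) * sign(y_j-y_i).
  (1,2):dx=-1,dy=-3->C; (1,3):dx=+3,dy=-2->D; (1,4):dx=+4,dy=+2->C; (1,5):dx=-2,dy=-6->C
  (2,3):dx=+4,dy=+1->C; (2,4):dx=+5,dy=+5->C; (2,5):dx=-1,dy=-3->C; (3,4):dx=+1,dy=+4->C
  (3,5):dx=-5,dy=-4->C; (4,5):dx=-6,dy=-8->C
Step 2: C = 9, D = 1, total pairs = 10.
Step 3: tau = (C - D)/(n(n-1)/2) = (9 - 1)/10 = 0.800000.
Step 4: Exact two-sided p-value (enumerate n! = 120 permutations of y under H0): p = 0.083333.
Step 5: alpha = 0.05. fail to reject H0.

tau_b = 0.8000 (C=9, D=1), p = 0.083333, fail to reject H0.


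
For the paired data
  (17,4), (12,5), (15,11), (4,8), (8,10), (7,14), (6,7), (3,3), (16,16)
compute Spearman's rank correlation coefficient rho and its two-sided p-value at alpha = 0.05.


Step 1: Rank x and y separately (midranks; no ties here).
rank(x): 17->9, 12->6, 15->7, 4->2, 8->5, 7->4, 6->3, 3->1, 16->8
rank(y): 4->2, 5->3, 11->7, 8->5, 10->6, 14->8, 7->4, 3->1, 16->9
Step 2: d_i = R_x(i) - R_y(i); compute d_i^2.
  (9-2)^2=49, (6-3)^2=9, (7-7)^2=0, (2-5)^2=9, (5-6)^2=1, (4-8)^2=16, (3-4)^2=1, (1-1)^2=0, (8-9)^2=1
sum(d^2) = 86.
Step 3: rho = 1 - 6*86 / (9*(9^2 - 1)) = 1 - 516/720 = 0.283333.
Step 4: Under H0, t = rho * sqrt((n-2)/(1-rho^2)) = 0.7817 ~ t(7).
Step 5: Two-sided p-value from the t-distribution with 7 df = 0.460030.
Step 6: alpha = 0.05. fail to reject H0.

rho = 0.2833, p = 0.460030, fail to reject H0 at alpha = 0.05.


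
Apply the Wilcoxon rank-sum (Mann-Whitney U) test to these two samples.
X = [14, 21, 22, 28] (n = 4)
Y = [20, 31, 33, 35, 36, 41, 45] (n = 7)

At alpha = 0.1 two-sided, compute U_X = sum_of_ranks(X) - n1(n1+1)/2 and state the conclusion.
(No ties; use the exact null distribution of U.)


Step 1: Combine and sort all 11 observations; assign midranks.
sorted (value, group): (14,X), (20,Y), (21,X), (22,X), (28,X), (31,Y), (33,Y), (35,Y), (36,Y), (41,Y), (45,Y)
ranks: 14->1, 20->2, 21->3, 22->4, 28->5, 31->6, 33->7, 35->8, 36->9, 41->10, 45->11
Step 2: Rank sum for X: R1 = 1 + 3 + 4 + 5 = 13.
Step 3: U_X = R1 - n1(n1+1)/2 = 13 - 4*5/2 = 13 - 10 = 3.
       U_Y = n1*n2 - U_X = 28 - 3 = 25.
Step 4: No ties, so the exact null distribution of U (based on enumerating the C(11,4) = 330 equally likely rank assignments) gives the two-sided p-value.
Step 5: p-value = 0.042424; compare to alpha = 0.1. reject H0.

U_X = 3, p = 0.042424, reject H0 at alpha = 0.1.


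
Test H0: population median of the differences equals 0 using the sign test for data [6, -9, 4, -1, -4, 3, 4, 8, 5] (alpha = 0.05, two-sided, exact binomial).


Step 1: Discard zero differences. Original n = 9; n_eff = number of nonzero differences = 9.
Nonzero differences (with sign): +6, -9, +4, -1, -4, +3, +4, +8, +5
Step 2: Count signs: positive = 6, negative = 3.
Step 3: Under H0: P(positive) = 0.5, so the number of positives S ~ Bin(9, 0.5).
Step 4: Two-sided exact p-value = sum of Bin(9,0.5) probabilities at or below the observed probability = 0.507812.
Step 5: alpha = 0.05. fail to reject H0.

n_eff = 9, pos = 6, neg = 3, p = 0.507812, fail to reject H0.


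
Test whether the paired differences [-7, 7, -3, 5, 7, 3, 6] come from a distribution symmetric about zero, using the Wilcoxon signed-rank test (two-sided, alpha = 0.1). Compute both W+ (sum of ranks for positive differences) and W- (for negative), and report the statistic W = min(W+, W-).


Step 1: Drop any zero differences (none here) and take |d_i|.
|d| = [7, 7, 3, 5, 7, 3, 6]
Step 2: Midrank |d_i| (ties get averaged ranks).
ranks: |7|->6, |7|->6, |3|->1.5, |5|->3, |7|->6, |3|->1.5, |6|->4
Step 3: Attach original signs; sum ranks with positive sign and with negative sign.
W+ = 6 + 3 + 6 + 1.5 + 4 = 20.5
W- = 6 + 1.5 = 7.5
(Check: W+ + W- = 28 should equal n(n+1)/2 = 28.)
Step 4: Test statistic W = min(W+, W-) = 7.5.
Step 5: Ties in |d|, so use the tie-corrected normal approximation.
        E[W] = n(n+1)/4 = 7*8/4 = 14.
        Tie groups: |d|=3 (t=2), |d|=7 (t=3); sum(t^3 - t) = 30.
        Var[W] = n(n+1)(2n+1)/24 - sum(t^3-t)/48 = 840/24 - 30/48 = 34.375.
        z = (W - E[W]) / sqrt(Var[W]) = (7.5 - 14) / 5.8630 = -1.1086.
        Two-sided p = 2*Phi(z) = 0.267584.
Step 6: alpha = 0.1. fail to reject H0.

W+ = 20.5, W- = 7.5, W = min = 7.5, p = 0.267584, fail to reject H0.


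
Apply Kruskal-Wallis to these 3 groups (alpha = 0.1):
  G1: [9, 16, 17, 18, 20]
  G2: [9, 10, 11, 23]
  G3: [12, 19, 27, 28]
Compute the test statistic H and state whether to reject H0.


Step 1: Combine all N = 13 observations and assign midranks.
sorted (value, group, rank): (9,G1,1.5), (9,G2,1.5), (10,G2,3), (11,G2,4), (12,G3,5), (16,G1,6), (17,G1,7), (18,G1,8), (19,G3,9), (20,G1,10), (23,G2,11), (27,G3,12), (28,G3,13)
Step 2: Sum ranks within each group.
R_1 = 32.5 (n_1 = 5)
R_2 = 19.5 (n_2 = 4)
R_3 = 39 (n_3 = 4)
Step 3: H = 12/(N(N+1)) * sum(R_i^2/n_i) - 3(N+1)
     = 12/(13*14) * (32.5^2/5 + 19.5^2/4 + 39^2/4) - 3*14
     = 0.065934 * 686.562 - 42
     = 3.267857.
Step 4: Ties present; correction factor C = 1 - 6/(13^3 - 13) = 0.997253. Corrected H = 3.267857 / 0.997253 = 3.276860.
Step 5: Under H0, H ~ chi^2(2); p-value = 0.194285.
Step 6: alpha = 0.1. fail to reject H0.

H = 3.2769, df = 2, p = 0.194285, fail to reject H0.


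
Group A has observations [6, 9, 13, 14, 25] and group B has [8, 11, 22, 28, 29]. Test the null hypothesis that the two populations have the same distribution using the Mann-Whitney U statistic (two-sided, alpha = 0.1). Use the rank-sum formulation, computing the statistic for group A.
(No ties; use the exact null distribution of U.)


Step 1: Combine and sort all 10 observations; assign midranks.
sorted (value, group): (6,X), (8,Y), (9,X), (11,Y), (13,X), (14,X), (22,Y), (25,X), (28,Y), (29,Y)
ranks: 6->1, 8->2, 9->3, 11->4, 13->5, 14->6, 22->7, 25->8, 28->9, 29->10
Step 2: Rank sum for X: R1 = 1 + 3 + 5 + 6 + 8 = 23.
Step 3: U_X = R1 - n1(n1+1)/2 = 23 - 5*6/2 = 23 - 15 = 8.
       U_Y = n1*n2 - U_X = 25 - 8 = 17.
Step 4: No ties, so the exact null distribution of U (based on enumerating the C(10,5) = 252 equally likely rank assignments) gives the two-sided p-value.
Step 5: p-value = 0.420635; compare to alpha = 0.1. fail to reject H0.

U_X = 8, p = 0.420635, fail to reject H0 at alpha = 0.1.


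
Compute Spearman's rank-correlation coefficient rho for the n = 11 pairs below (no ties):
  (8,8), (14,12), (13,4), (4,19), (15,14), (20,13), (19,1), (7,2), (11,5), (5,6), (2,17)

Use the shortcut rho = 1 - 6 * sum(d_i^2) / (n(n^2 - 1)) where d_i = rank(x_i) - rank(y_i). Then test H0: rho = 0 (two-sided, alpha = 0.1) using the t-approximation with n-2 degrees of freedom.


Step 1: Rank x and y separately (midranks; no ties here).
rank(x): 8->5, 14->8, 13->7, 4->2, 15->9, 20->11, 19->10, 7->4, 11->6, 5->3, 2->1
rank(y): 8->6, 12->7, 4->3, 19->11, 14->9, 13->8, 1->1, 2->2, 5->4, 6->5, 17->10
Step 2: d_i = R_x(i) - R_y(i); compute d_i^2.
  (5-6)^2=1, (8-7)^2=1, (7-3)^2=16, (2-11)^2=81, (9-9)^2=0, (11-8)^2=9, (10-1)^2=81, (4-2)^2=4, (6-4)^2=4, (3-5)^2=4, (1-10)^2=81
sum(d^2) = 282.
Step 3: rho = 1 - 6*282 / (11*(11^2 - 1)) = 1 - 1692/1320 = -0.281818.
Step 4: Under H0, t = rho * sqrt((n-2)/(1-rho^2)) = -0.8812 ~ t(9).
Step 5: Two-sided p-value from the t-distribution with 9 df = 0.401145.
Step 6: alpha = 0.1. fail to reject H0.

rho = -0.2818, p = 0.401145, fail to reject H0 at alpha = 0.1.


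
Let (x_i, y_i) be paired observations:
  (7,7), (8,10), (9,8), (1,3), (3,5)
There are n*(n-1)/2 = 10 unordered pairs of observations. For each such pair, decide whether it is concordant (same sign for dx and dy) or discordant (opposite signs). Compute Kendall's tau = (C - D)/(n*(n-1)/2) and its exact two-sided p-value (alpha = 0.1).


Step 1: Enumerate the 10 unordered pairs (i,j) with i<j and classify each by sign(x_j-x_i) * sign(y_j-y_i).
  (1,2):dx=+1,dy=+3->C; (1,3):dx=+2,dy=+1->C; (1,4):dx=-6,dy=-4->C; (1,5):dx=-4,dy=-2->C
  (2,3):dx=+1,dy=-2->D; (2,4):dx=-7,dy=-7->C; (2,5):dx=-5,dy=-5->C; (3,4):dx=-8,dy=-5->C
  (3,5):dx=-6,dy=-3->C; (4,5):dx=+2,dy=+2->C
Step 2: C = 9, D = 1, total pairs = 10.
Step 3: tau = (C - D)/(n(n-1)/2) = (9 - 1)/10 = 0.800000.
Step 4: Exact two-sided p-value (enumerate n! = 120 permutations of y under H0): p = 0.083333.
Step 5: alpha = 0.1. reject H0.

tau_b = 0.8000 (C=9, D=1), p = 0.083333, reject H0.


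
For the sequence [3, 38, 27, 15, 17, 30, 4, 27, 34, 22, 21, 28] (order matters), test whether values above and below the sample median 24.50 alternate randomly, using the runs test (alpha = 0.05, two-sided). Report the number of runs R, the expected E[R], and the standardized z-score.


Step 1: Compute median = 24.50; label A = above, B = below.
Labels in order: BAABBABAABBA  (n_A = 6, n_B = 6)
Step 2: Count runs R = 8.
Step 3: Under H0 (random ordering), E[R] = 2*n_A*n_B/(n_A+n_B) + 1 = 2*6*6/12 + 1 = 7.0000.
        Var[R] = 2*n_A*n_B*(2*n_A*n_B - n_A - n_B) / ((n_A+n_B)^2 * (n_A+n_B-1)) = 4320/1584 = 2.7273.
        SD[R] = 1.6514.
Step 4: Continuity-corrected z = (R - 0.5 - E[R]) / SD[R] = (8 - 0.5 - 7.0000) / 1.6514 = 0.3028.
Step 5: Two-sided p-value via normal approximation = 2*(1 - Phi(|z|)) = 0.762069.
Step 6: alpha = 0.05. fail to reject H0.

R = 8, z = 0.3028, p = 0.762069, fail to reject H0.


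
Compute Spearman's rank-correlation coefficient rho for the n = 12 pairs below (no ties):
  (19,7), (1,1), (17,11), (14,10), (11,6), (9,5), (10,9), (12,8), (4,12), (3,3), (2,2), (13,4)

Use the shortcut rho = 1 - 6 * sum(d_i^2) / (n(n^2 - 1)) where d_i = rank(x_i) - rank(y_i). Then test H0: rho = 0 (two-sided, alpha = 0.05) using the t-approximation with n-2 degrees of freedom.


Step 1: Rank x and y separately (midranks; no ties here).
rank(x): 19->12, 1->1, 17->11, 14->10, 11->7, 9->5, 10->6, 12->8, 4->4, 3->3, 2->2, 13->9
rank(y): 7->7, 1->1, 11->11, 10->10, 6->6, 5->5, 9->9, 8->8, 12->12, 3->3, 2->2, 4->4
Step 2: d_i = R_x(i) - R_y(i); compute d_i^2.
  (12-7)^2=25, (1-1)^2=0, (11-11)^2=0, (10-10)^2=0, (7-6)^2=1, (5-5)^2=0, (6-9)^2=9, (8-8)^2=0, (4-12)^2=64, (3-3)^2=0, (2-2)^2=0, (9-4)^2=25
sum(d^2) = 124.
Step 3: rho = 1 - 6*124 / (12*(12^2 - 1)) = 1 - 744/1716 = 0.566434.
Step 4: Under H0, t = rho * sqrt((n-2)/(1-rho^2)) = 2.1735 ~ t(10).
Step 5: Two-sided p-value from the t-distribution with 10 df = 0.054842.
Step 6: alpha = 0.05. fail to reject H0.

rho = 0.5664, p = 0.054842, fail to reject H0 at alpha = 0.05.
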